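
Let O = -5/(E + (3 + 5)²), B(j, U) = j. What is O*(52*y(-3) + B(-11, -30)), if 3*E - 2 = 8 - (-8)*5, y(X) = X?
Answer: 2505/242 ≈ 10.351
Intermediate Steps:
E = 50/3 (E = ⅔ + (8 - (-8)*5)/3 = ⅔ + (8 - 1*(-40))/3 = ⅔ + (8 + 40)/3 = ⅔ + (⅓)*48 = ⅔ + 16 = 50/3 ≈ 16.667)
O = -15/242 (O = -5/(50/3 + (3 + 5)²) = -5/(50/3 + 8²) = -5/(50/3 + 64) = -5/242/3 = -5*3/242 = -15/242 ≈ -0.061983)
O*(52*y(-3) + B(-11, -30)) = -15*(52*(-3) - 11)/242 = -15*(-156 - 11)/242 = -15/242*(-167) = 2505/242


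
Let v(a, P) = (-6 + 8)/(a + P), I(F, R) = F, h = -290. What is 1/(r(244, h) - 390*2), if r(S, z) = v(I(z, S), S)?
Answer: -23/17941 ≈ -0.0012820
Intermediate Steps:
v(a, P) = 2/(P + a)
r(S, z) = 2/(S + z)
1/(r(244, h) - 390*2) = 1/(2/(244 - 290) - 390*2) = 1/(2/(-46) - 780) = 1/(2*(-1/46) - 780) = 1/(-1/23 - 780) = 1/(-17941/23) = -23/17941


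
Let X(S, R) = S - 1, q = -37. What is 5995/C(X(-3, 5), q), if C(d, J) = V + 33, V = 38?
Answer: 5995/71 ≈ 84.437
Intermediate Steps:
X(S, R) = -1 + S
C(d, J) = 71 (C(d, J) = 38 + 33 = 71)
5995/C(X(-3, 5), q) = 5995/71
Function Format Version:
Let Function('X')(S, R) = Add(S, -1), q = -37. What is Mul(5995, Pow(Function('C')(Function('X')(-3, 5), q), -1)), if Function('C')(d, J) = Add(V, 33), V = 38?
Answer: Rational(5995, 71) ≈ 84.437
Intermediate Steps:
Function('X')(S, R) = Add(-1, S)
Function('C')(d, J) = 71 (Function('C')(d, J) = Add(38, 33) = 71)
Mul(5995, Pow(Function('C')(Function('X')(-3, 5), q), -1)) = Mul(5995, Pow(71, -1)) = Mul(5995, Rational(1, 71)) = Rational(5995, 71)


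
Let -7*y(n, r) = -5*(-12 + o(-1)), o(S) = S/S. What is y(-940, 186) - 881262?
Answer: -6168889/7 ≈ -8.8127e+5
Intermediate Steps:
o(S) = 1
y(n, r) = -55/7 (y(n, r) = -(-5)*(-12 + 1)/7 = -(-5)*(-11)/7 = -1/7*55 = -55/7)
y(-940, 186) - 881262 = -55/7 - 881262 = -6168889/7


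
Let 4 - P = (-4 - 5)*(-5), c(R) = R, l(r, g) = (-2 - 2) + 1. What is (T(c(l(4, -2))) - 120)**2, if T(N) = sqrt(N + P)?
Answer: 14356 - 480*I*sqrt(11) ≈ 14356.0 - 1592.0*I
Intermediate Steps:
l(r, g) = -3 (l(r, g) = -4 + 1 = -3)
P = -41 (P = 4 - (-4 - 5)*(-5) = 4 - (-9)*(-5) = 4 - 1*45 = 4 - 45 = -41)
T(N) = sqrt(-41 + N) (T(N) = sqrt(N - 41) = sqrt(-41 + N))
(T(c(l(4, -2))) - 120)**2 = (sqrt(-41 - 3) - 120)**2 = (sqrt(-44) - 120)**2 = (2*I*sqrt(11) - 120)**2 = (-120 + 2*I*sqrt(11))**2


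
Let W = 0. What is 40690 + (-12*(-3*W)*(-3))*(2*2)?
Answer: 40690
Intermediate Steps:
40690 + (-12*(-3*W)*(-3))*(2*2) = 40690 + (-12*(-3*0)*(-3))*(2*2) = 40690 - 0*(-3)*4 = 40690 - 12*0*4 = 40690 + 0*4 = 40690 + 0 = 40690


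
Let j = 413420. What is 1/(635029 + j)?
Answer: 1/1048449 ≈ 9.5379e-7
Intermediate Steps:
1/(635029 + j) = 1/(635029 + 413420) = 1/1048449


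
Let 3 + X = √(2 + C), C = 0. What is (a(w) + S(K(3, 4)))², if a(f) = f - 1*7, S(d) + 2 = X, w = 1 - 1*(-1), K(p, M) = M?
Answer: (10 - √2)² ≈ 73.716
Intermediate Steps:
X = -3 + √2 (X = -3 + √(2 + 0) = -3 + √2 ≈ -1.5858)
w = 2 (w = 1 + 1 = 2)
S(d) = -5 + √2 (S(d) = -2 + (-3 + √2) = -5 + √2)
a(f) = -7 + f (a(f) = f - 7 = -7 + f)
(a(w) + S(K(3, 4)))² = ((-7 + 2) + (-5 + √2))² = (-5 + (-5 + √2))² = (-10 + √2)²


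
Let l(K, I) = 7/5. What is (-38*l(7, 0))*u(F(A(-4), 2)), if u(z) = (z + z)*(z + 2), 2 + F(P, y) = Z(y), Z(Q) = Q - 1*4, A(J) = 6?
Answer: -4256/5 ≈ -851.20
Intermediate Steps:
Z(Q) = -4 + Q (Z(Q) = Q - 4 = -4 + Q)
F(P, y) = -6 + y (F(P, y) = -2 + (-4 + y) = -6 + y)
u(z) = 2*z*(2 + z) (u(z) = (2*z)*(2 + z) = 2*z*(2 + z))
l(K, I) = 7/5 (l(K, I) = 7*(⅕) = 7/5)
(-38*l(7, 0))*u(F(A(-4), 2)) = (-38*7/5)*(2*(-6 + 2)*(2 + (-6 + 2))) = -532*(-4)*(2 - 4)/5 = -532*(-4)*(-2)/5 = -266/5*16 = -4256/5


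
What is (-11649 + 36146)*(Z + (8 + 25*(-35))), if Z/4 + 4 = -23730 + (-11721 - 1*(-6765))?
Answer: -2832514619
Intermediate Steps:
Z = -114760 (Z = -16 + 4*(-23730 + (-11721 - 1*(-6765))) = -16 + 4*(-23730 + (-11721 + 6765)) = -16 + 4*(-23730 - 4956) = -16 + 4*(-28686) = -16 - 114744 = -114760)
(-11649 + 36146)*(Z + (8 + 25*(-35))) = (-11649 + 36146)*(-114760 + (8 + 25*(-35))) = 24497*(-114760 + (8 - 875)) = 24497*(-114760 - 867) = 24497*(-115627) = -2832514619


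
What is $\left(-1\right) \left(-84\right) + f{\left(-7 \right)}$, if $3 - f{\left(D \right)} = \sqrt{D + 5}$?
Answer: $87 - i \sqrt{2} \approx 87.0 - 1.4142 i$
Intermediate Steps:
$f{\left(D \right)} = 3 - \sqrt{5 + D}$ ($f{\left(D \right)} = 3 - \sqrt{D + 5} = 3 - \sqrt{5 + D}$)
$\left(-1\right) \left(-84\right) + f{\left(-7 \right)} = \left(-1\right) \left(-84\right) + \left(3 - \sqrt{5 - 7}\right) = 84 + \left(3 - \sqrt{-2}\right) = 84 + \left(3 - i \sqrt{2}\right) = 87 - i \sqrt{2}$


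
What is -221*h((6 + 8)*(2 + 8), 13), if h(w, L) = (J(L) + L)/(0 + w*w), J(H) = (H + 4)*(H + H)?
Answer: -2873/560 ≈ -5.1304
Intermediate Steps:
J(H) = 2*H*(4 + H) (J(H) = (4 + H)*(2*H) = 2*H*(4 + H))
h(w, L) = (L + 2*L*(4 + L))/w² (h(w, L) = (2*L*(4 + L) + L)/(0 + w*w) = (L + 2*L*(4 + L))/(0 + w²) = (L + 2*L*(4 + L))/(w²) = (L + 2*L*(4 + L))/w²)
-221*h((6 + 8)*(2 + 8), 13) = -2873*(9 + 2*13)/((6 + 8)*(2 + 8))² = -2873*(9 + 26)/(14*10)² = -2873*35/140² = -2873*35/19600 = -221*13/560 = -2873/560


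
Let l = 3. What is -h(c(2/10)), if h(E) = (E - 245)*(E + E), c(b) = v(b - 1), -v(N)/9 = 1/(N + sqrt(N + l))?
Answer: 450*(187 - 49*sqrt(55))/(4 - sqrt(55))**2 ≈ -6801.6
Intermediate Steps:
v(N) = -9/(N + sqrt(3 + N)) (v(N) = -9/(N + sqrt(N + 3)) = -9/(N + sqrt(3 + N)))
c(b) = -9/(-1 + b + sqrt(2 + b)) (c(b) = -9/((b - 1) + sqrt(3 + (b - 1))) = -9/((-1 + b) + sqrt(3 + (-1 + b))) = -9/((-1 + b) + sqrt(2 + b)) = -9/(-1 + b + sqrt(2 + b)))
h(E) = 2*E*(-245 + E) (h(E) = (-245 + E)*(2*E) = 2*E*(-245 + E))
-h(c(2/10)) = -2*(-9/(-1 + 2/10 + sqrt(2 + 2/10)))*(-245 - 9/(-1 + 2/10 + sqrt(2 + 2/10))) = -2*(-9/(-1 + 2*(1/10) + sqrt(2 + 2*(1/10))))*(-245 - 9/(-1 + 2*(1/10) + sqrt(2 + 2*(1/10)))) = -2*(-9/(-1 + 1/5 + sqrt(2 + 1/5)))*(-245 - 9/(-1 + 1/5 + sqrt(2 + 1/5))) = -2*(-9/(-1 + 1/5 + sqrt(11/5)))*(-245 - 9/(-1 + 1/5 + sqrt(11/5))) = -2*(-9/(-1 + 1/5 + sqrt(55)/5))*(-245 - 9/(-1 + 1/5 + sqrt(55)/5)) = -2*(-9/(-4/5 + sqrt(55)/5))*(-245 - 9/(-4/5 + sqrt(55)/5)) = -(-18)*(-245 - 9/(-4/5 + sqrt(55)/5))/(-4/5 + sqrt(55)/5) = 18*(-245 - 9/(-4/5 + sqrt(55)/5))/(-4/5 + sqrt(55)/5)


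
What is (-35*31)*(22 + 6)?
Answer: -30380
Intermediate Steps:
(-35*31)*(22 + 6) = -1085*28 = -30380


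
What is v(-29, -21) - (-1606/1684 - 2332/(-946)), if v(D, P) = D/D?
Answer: -18517/36206 ≈ -0.51143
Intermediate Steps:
v(D, P) = 1
v(-29, -21) - (-1606/1684 - 2332/(-946)) = 1 - (-1606/1684 - 2332/(-946)) = 1 - (-1606*1/1684 - 2332*(-1/946)) = 1 - (-803/842 + 106/43) = 1 - 1*54723/36206 = 1 - 54723/36206 = -18517/36206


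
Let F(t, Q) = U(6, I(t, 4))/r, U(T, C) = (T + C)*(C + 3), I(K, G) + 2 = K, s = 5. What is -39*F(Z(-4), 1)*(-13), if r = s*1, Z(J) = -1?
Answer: 0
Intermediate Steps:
r = 5 (r = 5*1 = 5)
I(K, G) = -2 + K
U(T, C) = (3 + C)*(C + T) (U(T, C) = (C + T)*(3 + C) = (3 + C)*(C + T))
F(t, Q) = (-2 + t)**2/5 + 9*t/5 (F(t, Q) = ((-2 + t)**2 + 3*(-2 + t) + 3*6 + (-2 + t)*6)/5 = ((-2 + t)**2 + (-6 + 3*t) + 18 + (-12 + 6*t))*(1/5) = ((-2 + t)**2 + 9*t)*(1/5) = (-2 + t)**2/5 + 9*t/5)
-39*F(Z(-4), 1)*(-13) = -39*((-2 - 1)**2/5 + (9/5)*(-1))*(-13) = -39*((1/5)*(-3)**2 - 9/5)*(-13) = -39*((1/5)*9 - 9/5)*(-13) = -39*(9/5 - 9/5)*(-13) = -39*0*(-13) = 0*(-13) = 0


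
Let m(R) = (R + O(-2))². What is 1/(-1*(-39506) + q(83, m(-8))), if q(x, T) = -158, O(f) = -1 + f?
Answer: 1/39348 ≈ 2.5414e-5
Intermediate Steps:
m(R) = (-3 + R)² (m(R) = (R + (-1 - 2))² = (R - 3)² = (-3 + R)²)
1/(-1*(-39506) + q(83, m(-8))) = 1/(-1*(-39506) - 158) = 1/(39506 - 158) = 1/39348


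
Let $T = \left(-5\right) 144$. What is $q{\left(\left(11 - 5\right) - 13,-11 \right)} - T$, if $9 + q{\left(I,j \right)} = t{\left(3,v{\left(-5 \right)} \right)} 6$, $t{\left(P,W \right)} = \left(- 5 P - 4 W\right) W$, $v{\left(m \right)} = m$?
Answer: $561$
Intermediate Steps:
$T = -720$
$t{\left(P,W \right)} = W \left(- 5 P - 4 W\right)$
$q{\left(I,j \right)} = -159$ ($q{\left(I,j \right)} = -9 + \left(-1\right) \left(-5\right) \left(4 \left(-5\right) + 5 \cdot 3\right) 6 = -9 + \left(-1\right) \left(-5\right) \left(-20 + 15\right) 6 = -9 + \left(-1\right) \left(-5\right) \left(-5\right) 6 = -9 - 150 = -159$)
$q{\left(\left(11 - 5\right) - 13,-11 \right)} - T = -159 - -720 = -159 + 720 = 561$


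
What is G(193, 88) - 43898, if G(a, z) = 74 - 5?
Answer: -43829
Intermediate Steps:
G(a, z) = 69 (G(a, z) = 74 - 1*5 = 74 - 5 = 69)
G(193, 88) - 43898 = 69 - 43898 = -43829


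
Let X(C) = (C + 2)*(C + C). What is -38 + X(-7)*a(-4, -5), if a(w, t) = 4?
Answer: 242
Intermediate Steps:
X(C) = 2*C*(2 + C) (X(C) = (2 + C)*(2*C) = 2*C*(2 + C))
-38 + X(-7)*a(-4, -5) = -38 + (2*(-7)*(2 - 7))*4 = -38 + (2*(-7)*(-5))*4 = -38 + 70*4 = -38 + 280 = 242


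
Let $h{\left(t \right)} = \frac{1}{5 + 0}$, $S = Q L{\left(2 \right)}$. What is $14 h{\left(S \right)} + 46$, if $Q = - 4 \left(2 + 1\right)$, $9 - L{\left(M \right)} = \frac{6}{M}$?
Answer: $\frac{244}{5} \approx 48.8$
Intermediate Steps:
$L{\left(M \right)} = 9 - \frac{6}{M}$
$Q = -12$ ($Q = \left(-4\right) 3 = -12$)
$S = -72$ ($S = - 12 \left(9 - \frac{6}{2}\right) = - 12 \left(9 - 3\right) = \left(-12\right) 6 = -72$)
$h{\left(t \right)} = \frac{1}{5}$
$14 h{\left(S \right)} + 46 = 14 \cdot \frac{1}{5} + 46 = \frac{14}{5} + 46 = \frac{244}{5}$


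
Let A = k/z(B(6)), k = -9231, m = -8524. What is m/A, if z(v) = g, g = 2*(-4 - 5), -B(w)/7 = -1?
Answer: -51144/3077 ≈ -16.621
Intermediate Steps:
B(w) = 7 (B(w) = -7*(-1) = 7)
g = -18 (g = 2*(-9) = -18)
z(v) = -18
A = 3077/6 (A = -9231/(-18) = -9231*(-1/18) = 3077/6 ≈ 512.83)
m/A = -8524/3077/6 = -8524*6/3077 = -51144/3077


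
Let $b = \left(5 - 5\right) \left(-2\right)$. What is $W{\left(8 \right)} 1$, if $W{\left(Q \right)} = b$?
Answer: $0$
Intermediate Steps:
$b = 0$ ($b = 0 \left(-2\right) = 0$)
$W{\left(Q \right)} = 0$
$W{\left(8 \right)} 1 = 0 \cdot 1 = 0$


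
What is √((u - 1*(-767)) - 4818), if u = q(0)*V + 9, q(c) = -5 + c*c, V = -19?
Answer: I*√3947 ≈ 62.825*I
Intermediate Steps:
q(c) = -5 + c²
u = 104 (u = (-5 + 0²)*(-19) + 9 = (-5 + 0)*(-19) + 9 = -5*(-19) + 9 = 95 + 9 = 104)
√((u - 1*(-767)) - 4818) = √((104 - 1*(-767)) - 4818) = √((104 + 767) - 4818) = √(871 - 4818) = √(-3947) = I*√3947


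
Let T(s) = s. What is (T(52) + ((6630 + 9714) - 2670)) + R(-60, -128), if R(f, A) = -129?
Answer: 13597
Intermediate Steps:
(T(52) + ((6630 + 9714) - 2670)) + R(-60, -128) = (52 + ((6630 + 9714) - 2670)) - 129 = (52 + (16344 - 2670)) - 129 = (52 + 13674) - 129 = 13726 - 129 = 13597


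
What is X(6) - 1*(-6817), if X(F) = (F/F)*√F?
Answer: 6817 + √6 ≈ 6819.5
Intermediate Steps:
X(F) = √F (X(F) = 1*√F = √F)
X(6) - 1*(-6817) = √6 - 1*(-6817) = √6 + 6817 = 6817 + √6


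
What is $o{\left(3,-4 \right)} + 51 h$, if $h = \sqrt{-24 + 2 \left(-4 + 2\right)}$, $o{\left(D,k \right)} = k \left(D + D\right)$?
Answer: $-24 + 102 i \sqrt{7} \approx -24.0 + 269.87 i$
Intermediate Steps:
$o{\left(D,k \right)} = 2 D k$ ($o{\left(D,k \right)} = k 2 D = 2 D k$)
$h = 2 i \sqrt{7}$ ($h = \sqrt{-24 + 2 \left(-2\right)} = \sqrt{-24 - 4} = \sqrt{-28} = 2 i \sqrt{7} \approx 5.2915 i$)
$o{\left(3,-4 \right)} + 51 h = 2 \cdot 3 \left(-4\right) + 51 \cdot 2 i \sqrt{7} = -24 + 102 i \sqrt{7}$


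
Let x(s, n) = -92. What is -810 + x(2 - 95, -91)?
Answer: -902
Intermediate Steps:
-810 + x(2 - 95, -91) = -810 - 92 = -902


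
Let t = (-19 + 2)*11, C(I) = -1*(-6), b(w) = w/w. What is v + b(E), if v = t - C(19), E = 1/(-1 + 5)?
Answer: -192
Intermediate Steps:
E = ¼ (E = 1/4 = ¼ ≈ 0.25000)
b(w) = 1
C(I) = 6
t = -187 (t = -17*11 = -187)
v = -193 (v = -187 - 1*6 = -187 - 6 = -193)
v + b(E) = -193 + 1 = -192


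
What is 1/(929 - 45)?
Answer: 1/884 ≈ 0.0011312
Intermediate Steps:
1/(929 - 45) = 1/884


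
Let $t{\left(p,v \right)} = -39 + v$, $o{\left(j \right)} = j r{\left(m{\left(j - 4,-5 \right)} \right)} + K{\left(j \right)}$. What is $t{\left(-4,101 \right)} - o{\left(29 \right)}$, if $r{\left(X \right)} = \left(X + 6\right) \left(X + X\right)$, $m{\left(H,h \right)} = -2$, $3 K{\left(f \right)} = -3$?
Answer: $527$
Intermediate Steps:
$K{\left(f \right)} = -1$ ($K{\left(f \right)} = \frac{1}{3} \left(-3\right) = -1$)
$r{\left(X \right)} = 2 X \left(6 + X\right)$ ($r{\left(X \right)} = \left(6 + X\right) 2 X = 2 X \left(6 + X\right)$)
$o{\left(j \right)} = -1 - 16 j$ ($o{\left(j \right)} = j 2 \left(-2\right) \left(6 - 2\right) - 1 = j 2 \left(-2\right) 4 - 1 = j \left(-16\right) - 1 = - 16 j - 1 = -1 - 16 j$)
$t{\left(-4,101 \right)} - o{\left(29 \right)} = \left(-39 + 101\right) - \left(-1 - 464\right) = 62 - \left(-1 - 464\right) = 62 - -465 = 62 + 465 = 527$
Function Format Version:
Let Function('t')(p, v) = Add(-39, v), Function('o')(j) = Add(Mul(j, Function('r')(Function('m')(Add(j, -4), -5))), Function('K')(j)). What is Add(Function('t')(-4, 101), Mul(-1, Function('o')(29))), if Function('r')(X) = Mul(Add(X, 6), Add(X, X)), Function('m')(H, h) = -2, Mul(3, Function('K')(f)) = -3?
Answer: 527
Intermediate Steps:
Function('K')(f) = -1 (Function('K')(f) = Mul(Rational(1, 3), -3) = -1)
Function('r')(X) = Mul(2, X, Add(6, X)) (Function('r')(X) = Mul(Add(6, X), Mul(2, X)) = Mul(2, X, Add(6, X)))
Function('o')(j) = Add(-1, Mul(-16, j)) (Function('o')(j) = Add(Mul(j, Mul(2, -2, Add(6, -2))), -1) = Add(Mul(j, Mul(2, -2, 4)), -1) = Add(Mul(j, -16), -1) = Add(Mul(-16, j), -1) = Add(-1, Mul(-16, j)))
Add(Function('t')(-4, 101), Mul(-1, Function('o')(29))) = Add(Add(-39, 101), Mul(-1, Add(-1, Mul(-16, 29)))) = Add(62, Mul(-1, Add(-1, -464))) = Add(62, Mul(-1, -465)) = Add(62, 465) = 527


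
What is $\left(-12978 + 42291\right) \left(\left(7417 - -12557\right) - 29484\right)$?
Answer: $-278766630$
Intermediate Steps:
$\left(-12978 + 42291\right) \left(\left(7417 - -12557\right) - 29484\right) = 29313 \left(\left(7417 + 12557\right) - 29484\right) = 29313 \left(19974 - 29484\right) = 29313 \left(-9510\right) = -278766630$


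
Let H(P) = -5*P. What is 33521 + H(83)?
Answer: 33106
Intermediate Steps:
33521 + H(83) = 33521 - 5*83 = 33521 - 415 = 33106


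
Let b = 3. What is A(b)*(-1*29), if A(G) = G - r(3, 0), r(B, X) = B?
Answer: 0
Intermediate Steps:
A(G) = -3 + G (A(G) = G - 1*3 = G - 3 = -3 + G)
A(b)*(-1*29) = (-3 + 3)*(-1*29) = 0*(-29) = 0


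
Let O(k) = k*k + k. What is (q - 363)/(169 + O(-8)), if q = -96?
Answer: -51/25 ≈ -2.0400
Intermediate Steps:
O(k) = k + k² (O(k) = k² + k = k + k²)
(q - 363)/(169 + O(-8)) = (-96 - 363)/(169 - 8*(1 - 8)) = -459/(169 - 8*(-7)) = -459/(169 + 56) = -459/225 = -459*1/225 = -51/25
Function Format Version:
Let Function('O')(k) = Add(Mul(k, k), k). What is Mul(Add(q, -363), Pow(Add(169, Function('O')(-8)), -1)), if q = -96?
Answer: Rational(-51, 25) ≈ -2.0400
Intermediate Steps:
Function('O')(k) = Add(k, Pow(k, 2)) (Function('O')(k) = Add(Pow(k, 2), k) = Add(k, Pow(k, 2)))
Mul(Add(q, -363), Pow(Add(169, Function('O')(-8)), -1)) = Mul(Add(-96, -363), Pow(Add(169, Mul(-8, Add(1, -8))), -1)) = Mul(-459, Pow(Add(169, Mul(-8, -7)), -1)) = Mul(-459, Pow(Add(169, 56), -1)) = Mul(-459, Pow(225, -1)) = Mul(-459, Rational(1, 225)) = Rational(-51, 25)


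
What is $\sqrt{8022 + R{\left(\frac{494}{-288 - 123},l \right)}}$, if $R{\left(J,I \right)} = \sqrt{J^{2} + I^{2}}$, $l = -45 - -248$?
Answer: $\frac{\sqrt{1355084262 + 2055 \sqrt{278452381}}}{411} \approx 90.692$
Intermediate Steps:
$l = 203$ ($l = -45 + 248 = 203$)
$R{\left(J,I \right)} = \sqrt{I^{2} + J^{2}}$
$\sqrt{8022 + R{\left(\frac{494}{-288 - 123},l \right)}} = \sqrt{8022 + \sqrt{203^{2} + \left(\frac{494}{-288 - 123}\right)^{2}}} = \sqrt{8022 + \sqrt{41209 + \left(\frac{494}{-288 - 123}\right)^{2}}} = \sqrt{8022 + \sqrt{41209 + \left(\frac{494}{-411}\right)^{2}}} = \sqrt{8022 + \sqrt{41209 + \left(494 \left(- \frac{1}{411}\right)\right)^{2}}} = \sqrt{8022 + \sqrt{41209 + \left(- \frac{494}{411}\right)^{2}}} = \sqrt{8022 + \sqrt{41209 + \frac{244036}{168921}}} = \sqrt{8022 + \sqrt{\frac{6961309525}{168921}}} = \sqrt{8022 + \frac{5 \sqrt{278452381}}{411}}$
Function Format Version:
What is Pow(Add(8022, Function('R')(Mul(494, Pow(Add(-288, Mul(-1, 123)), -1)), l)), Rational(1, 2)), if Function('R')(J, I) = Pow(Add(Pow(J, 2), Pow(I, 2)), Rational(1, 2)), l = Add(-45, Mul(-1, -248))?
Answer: Mul(Rational(1, 411), Pow(Add(1355084262, Mul(2055, Pow(278452381, Rational(1, 2)))), Rational(1, 2))) ≈ 90.692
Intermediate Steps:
l = 203 (l = Add(-45, 248) = 203)
Function('R')(J, I) = Pow(Add(Pow(I, 2), Pow(J, 2)), Rational(1, 2))
Pow(Add(8022, Function('R')(Mul(494, Pow(Add(-288, Mul(-1, 123)), -1)), l)), Rational(1, 2)) = Pow(Add(8022, Pow(Add(Pow(203, 2), Pow(Mul(494, Pow(Add(-288, Mul(-1, 123)), -1)), 2)), Rational(1, 2))), Rational(1, 2)) = Pow(Add(8022, Pow(Add(41209, Pow(Mul(494, Pow(Add(-288, -123), -1)), 2)), Rational(1, 2))), Rational(1, 2)) = Pow(Add(8022, Pow(Add(41209, Pow(Mul(494, Pow(-411, -1)), 2)), Rational(1, 2))), Rational(1, 2)) = Pow(Add(8022, Pow(Add(41209, Pow(Mul(494, Rational(-1, 411)), 2)), Rational(1, 2))), Rational(1, 2)) = Pow(Add(8022, Pow(Add(41209, Pow(Rational(-494, 411), 2)), Rational(1, 2))), Rational(1, 2)) = Pow(Add(8022, Pow(Add(41209, Rational(244036, 168921)), Rational(1, 2))), Rational(1, 2)) = Pow(Add(8022, Pow(Rational(6961309525, 168921), Rational(1, 2))), Rational(1, 2)) = Pow(Add(8022, Mul(Rational(5, 411), Pow(278452381, Rational(1, 2)))), Rational(1, 2))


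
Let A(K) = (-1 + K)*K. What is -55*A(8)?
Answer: -3080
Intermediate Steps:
A(K) = K*(-1 + K)
-55*A(8) = -440*(-1 + 8) = -440*7 = -55*56 = -3080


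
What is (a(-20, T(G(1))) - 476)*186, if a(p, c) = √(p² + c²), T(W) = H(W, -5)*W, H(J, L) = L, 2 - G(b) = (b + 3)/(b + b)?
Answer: -84816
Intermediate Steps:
G(b) = 2 - (3 + b)/(2*b) (G(b) = 2 - (b + 3)/(b + b) = 2 - (3 + b)/(2*b))
T(W) = -5*W
a(p, c) = √(c² + p²)
(a(-20, T(G(1))) - 476)*186 = (√((-15*(-1 + 1)/(2*1))² + (-20)²) - 476)*186 = (√((-15*0/2)² + 400) - 476)*186 = (√((-5*0)² + 400) - 476)*186 = (√(0² + 400) - 476)*186 = (√(0 + 400) - 476)*186 = (√400 - 476)*186 = (20 - 476)*186 = -456*186 = -84816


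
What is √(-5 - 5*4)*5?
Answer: 25*I ≈ 25.0*I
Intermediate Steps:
√(-5 - 5*4)*5 = √(-5 - 20)*5 = √(-25)*5 = (5*I)*5 = 25*I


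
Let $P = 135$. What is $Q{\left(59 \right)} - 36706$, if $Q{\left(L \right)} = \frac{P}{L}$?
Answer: $- \frac{2165519}{59} \approx -36704.0$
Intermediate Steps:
$Q{\left(L \right)} = \frac{135}{L}$
$Q{\left(59 \right)} - 36706 = \frac{135}{59} - 36706 = - \frac{2165519}{59}$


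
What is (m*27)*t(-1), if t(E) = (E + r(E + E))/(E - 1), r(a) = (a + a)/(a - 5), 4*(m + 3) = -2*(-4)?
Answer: -81/14 ≈ -5.7857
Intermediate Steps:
m = -1 (m = -3 + (-2*(-4))/4 = -3 + (1/4)*8 = -3 + 2 = -1)
r(a) = 2*a/(-5 + a) (r(a) = (2*a)/(-5 + a) = 2*a/(-5 + a))
t(E) = (E + 4*E/(-5 + 2*E))/(-1 + E) (t(E) = (E + 2*(E + E)/(-5 + (E + E)))/(E - 1) = (E + 2*(2*E)/(-5 + 2*E))/(-1 + E) = (E + 4*E/(-5 + 2*E))/(-1 + E))
(m*27)*t(-1) = (-1*27)*(-(-1 + 2*(-1))/((-1 - 1)*(-5 + 2*(-1)))) = -(-27)*(-1 - 2)/((-2)*(-5 - 2)) = -(-27)*(-1)*(-3)/(2*(-7)) = -(-27)*(-1)*(-1)*(-3)/(2*7) = -27*3/14 = -81/14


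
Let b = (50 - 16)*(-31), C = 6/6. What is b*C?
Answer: -1054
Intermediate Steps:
C = 1 (C = 6*(⅙) = 1)
b = -1054 (b = 34*(-31) = -1054)
b*C = -1054*1 = -1054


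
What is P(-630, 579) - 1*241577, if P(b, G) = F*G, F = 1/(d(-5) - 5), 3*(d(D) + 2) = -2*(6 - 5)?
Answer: -5558008/23 ≈ -2.4165e+5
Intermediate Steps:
d(D) = -8/3 (d(D) = -2 + (-2*(6 - 5))/3 = -2 + (-2*1)/3 = -2 + (⅓)*(-2) = -2 - ⅔ = -8/3)
F = -3/23 (F = 1/(-8/3 - 5) = 1/(-23/3) = -3/23 ≈ -0.13043)
P(b, G) = -3*G/23
P(-630, 579) - 1*241577 = -3/23*579 - 1*241577 = -1737/23 - 241577 = -5558008/23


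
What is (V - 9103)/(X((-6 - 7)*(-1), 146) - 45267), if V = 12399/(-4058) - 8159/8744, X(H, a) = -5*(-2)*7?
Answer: 161572329367/801866010472 ≈ 0.20150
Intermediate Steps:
X(H, a) = 70 (X(H, a) = 10*7 = 70)
V = -70763039/17741576 (V = 12399*(-1/4058) - 8159*1/8744 = -12399/4058 - 8159/8744 = -70763039/17741576 ≈ -3.9885)
(V - 9103)/(X((-6 - 7)*(-1), 146) - 45267) = (-70763039/17741576 - 9103)/(70 - 45267) = -161572329367/17741576/(-45197) = -161572329367/17741576*(-1/45197) = 161572329367/801866010472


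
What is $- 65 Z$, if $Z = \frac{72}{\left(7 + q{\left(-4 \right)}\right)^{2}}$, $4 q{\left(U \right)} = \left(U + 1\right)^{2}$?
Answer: $- \frac{74880}{1369} \approx -54.697$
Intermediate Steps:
$q{\left(U \right)} = \frac{\left(1 + U\right)^{2}}{4}$ ($q{\left(U \right)} = \frac{\left(U + 1\right)^{2}}{4} = \frac{\left(1 + U\right)^{2}}{4}$)
$Z = \frac{1152}{1369}$ ($Z = \frac{72}{\left(7 + \frac{\left(1 - 4\right)^{2}}{4}\right)^{2}} = \frac{72}{\left(7 + \frac{\left(-3\right)^{2}}{4}\right)^{2}} = \frac{72}{\left(7 + \frac{1}{4} \cdot 9\right)^{2}} = \frac{72}{\left(7 + \frac{9}{4}\right)^{2}} = \frac{72}{\left(\frac{37}{4}\right)^{2}} = \frac{72}{\frac{1369}{16}} = 72 \cdot \frac{16}{1369} = \frac{1152}{1369} \approx 0.84149$)
$- 65 Z = \left(-65\right) \frac{1152}{1369} = - \frac{74880}{1369}$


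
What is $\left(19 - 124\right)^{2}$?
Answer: $11025$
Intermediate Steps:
$\left(19 - 124\right)^{2} = \left(-105\right)^{2} = 11025$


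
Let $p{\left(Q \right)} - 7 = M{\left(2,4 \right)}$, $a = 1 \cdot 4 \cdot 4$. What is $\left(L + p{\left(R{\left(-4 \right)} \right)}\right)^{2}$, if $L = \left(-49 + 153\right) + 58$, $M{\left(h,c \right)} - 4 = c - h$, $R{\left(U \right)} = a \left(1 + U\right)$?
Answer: $30625$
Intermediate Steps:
$a = 16$ ($a = 4 \cdot 4 = 16$)
$R{\left(U \right)} = 16 + 16 U$ ($R{\left(U \right)} = 16 \left(1 + U\right) = 16 + 16 U$)
$M{\left(h,c \right)} = 4 + c - h$ ($M{\left(h,c \right)} = 4 + \left(c - h\right) = 4 + c - h$)
$p{\left(Q \right)} = 13$ ($p{\left(Q \right)} = 7 + \left(4 + 4 - 2\right) = 7 + 6 = 13$)
$L = 162$ ($L = 104 + 58 = 162$)
$\left(L + p{\left(R{\left(-4 \right)} \right)}\right)^{2} = \left(162 + 13\right)^{2} = 175^{2} = 30625$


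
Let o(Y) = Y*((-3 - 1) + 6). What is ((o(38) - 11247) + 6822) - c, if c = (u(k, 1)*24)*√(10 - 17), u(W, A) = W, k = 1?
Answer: -4349 - 24*I*√7 ≈ -4349.0 - 63.498*I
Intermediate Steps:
o(Y) = 2*Y (o(Y) = Y*(-4 + 6) = Y*2 = 2*Y)
c = 24*I*√7 (c = (1*24)*√(10 - 17) = 24*√(-7) = 24*(I*√7) = 24*I*√7 ≈ 63.498*I)
((o(38) - 11247) + 6822) - c = ((2*38 - 11247) + 6822) - 24*I*√7 = ((76 - 11247) + 6822) - 24*I*√7 = (-11171 + 6822) - 24*I*√7 = -4349 - 24*I*√7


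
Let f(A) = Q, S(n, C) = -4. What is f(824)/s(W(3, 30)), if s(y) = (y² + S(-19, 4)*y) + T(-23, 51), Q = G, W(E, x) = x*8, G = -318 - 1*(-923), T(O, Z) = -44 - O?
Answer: 605/56619 ≈ 0.010685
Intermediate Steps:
G = 605 (G = -318 + 923 = 605)
W(E, x) = 8*x
Q = 605
f(A) = 605
s(y) = -21 + y² - 4*y (s(y) = (y² - 4*y) + (-44 - 1*(-23)) = (y² - 4*y) + (-44 + 23) = (y² - 4*y) - 21 = -21 + y² - 4*y)
f(824)/s(W(3, 30)) = 605/(-21 + (8*30)² - 32*30) = 605/(-21 + 240² - 4*240) = 605/(-21 + 57600 - 960) = 605/56619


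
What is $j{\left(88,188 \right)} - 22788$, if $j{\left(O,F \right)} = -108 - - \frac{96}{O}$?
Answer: $- \frac{251844}{11} \approx -22895.0$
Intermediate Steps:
$j{\left(O,F \right)} = -108 + \frac{96}{O}$
$j{\left(88,188 \right)} - 22788 = \left(-108 + \frac{96}{88}\right) - 22788 = \left(-108 + 96 \cdot \frac{1}{88}\right) - 22788 = \left(-108 + \frac{12}{11}\right) - 22788 = - \frac{1176}{11} - 22788 = - \frac{251844}{11}$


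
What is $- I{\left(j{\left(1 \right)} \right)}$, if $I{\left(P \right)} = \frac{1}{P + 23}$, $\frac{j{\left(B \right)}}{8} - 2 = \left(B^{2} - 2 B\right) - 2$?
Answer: $- \frac{1}{15} \approx -0.066667$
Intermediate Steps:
$j{\left(B \right)} = - 16 B + 8 B^{2}$ ($j{\left(B \right)} = 16 + 8 \left(\left(B^{2} - 2 B\right) - 2\right) = 16 + 8 \left(-2 + B^{2} - 2 B\right) = 16 - \left(16 - 8 B^{2} + 16 B\right) = - 16 B + 8 B^{2}$)
$I{\left(P \right)} = \frac{1}{23 + P}$
$- I{\left(j{\left(1 \right)} \right)} = - \frac{1}{23 + 8 \cdot 1 \left(-2 + 1\right)} = - \frac{1}{23 + 8 \cdot 1 \left(-1\right)} = - \frac{1}{23 - 8} = - \frac{1}{15}$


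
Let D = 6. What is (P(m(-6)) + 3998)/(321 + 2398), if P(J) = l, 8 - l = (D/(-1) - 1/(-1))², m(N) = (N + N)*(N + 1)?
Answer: 3981/2719 ≈ 1.4641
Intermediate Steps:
m(N) = 2*N*(1 + N) (m(N) = (2*N)*(1 + N) = 2*N*(1 + N))
l = -17 (l = 8 - (6/(-1) - 1/(-1))² = 8 - (6*(-1) - 1*(-1))² = 8 - (-6 + 1)² = 8 - 1*(-5)² = 8 - 1*25 = 8 - 25 = -17)
P(J) = -17
(P(m(-6)) + 3998)/(321 + 2398) = (-17 + 3998)/(321 + 2398) = 3981/2719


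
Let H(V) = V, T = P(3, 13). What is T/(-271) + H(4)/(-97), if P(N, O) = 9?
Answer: -1957/26287 ≈ -0.074447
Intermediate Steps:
T = 9
T/(-271) + H(4)/(-97) = 9/(-271) + 4/(-97) = 9*(-1/271) + 4*(-1/97) = -9/271 - 4/97 = -1957/26287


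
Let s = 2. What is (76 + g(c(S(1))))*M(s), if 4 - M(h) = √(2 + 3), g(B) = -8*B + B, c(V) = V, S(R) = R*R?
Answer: 276 - 69*√5 ≈ 121.71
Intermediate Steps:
S(R) = R²
g(B) = -7*B
M(h) = 4 - √5 (M(h) = 4 - √(2 + 3) = 4 - √5)
(76 + g(c(S(1))))*M(s) = (76 - 7*1²)*(4 - √5) = (76 - 7*1)*(4 - √5) = (76 - 7)*(4 - √5) = 69*(4 - √5) = 276 - 69*√5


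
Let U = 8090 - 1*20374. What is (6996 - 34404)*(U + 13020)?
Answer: -20172288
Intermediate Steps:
U = -12284 (U = 8090 - 20374 = -12284)
(6996 - 34404)*(U + 13020) = (6996 - 34404)*(-12284 + 13020) = -27408*736 = -20172288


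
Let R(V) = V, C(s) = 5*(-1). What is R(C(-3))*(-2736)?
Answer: 13680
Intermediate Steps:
C(s) = -5
R(C(-3))*(-2736) = -5*(-2736) = 13680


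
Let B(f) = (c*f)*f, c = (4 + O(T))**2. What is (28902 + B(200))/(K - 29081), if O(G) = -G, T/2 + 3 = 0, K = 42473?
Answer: 2014451/6696 ≈ 300.84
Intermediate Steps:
T = -6 (T = -6 + 2*0 = -6 + 0 = -6)
c = 100 (c = (4 - 1*(-6))**2 = (4 + 6)**2 = 10**2 = 100)
B(f) = 100*f**2 (B(f) = (100*f)*f = 100*f**2)
(28902 + B(200))/(K - 29081) = (28902 + 100*200**2)/(42473 - 29081) = (28902 + 100*40000)/13392 = (28902 + 4000000)*(1/13392) = 4028902*(1/13392) = 2014451/6696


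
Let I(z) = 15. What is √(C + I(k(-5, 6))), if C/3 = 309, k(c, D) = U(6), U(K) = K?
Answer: √942 ≈ 30.692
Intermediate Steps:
k(c, D) = 6
C = 927 (C = 3*309 = 927)
√(C + I(k(-5, 6))) = √(927 + 15) = √942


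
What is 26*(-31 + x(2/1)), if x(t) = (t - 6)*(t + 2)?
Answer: -1222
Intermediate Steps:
x(t) = (-6 + t)*(2 + t)
26*(-31 + x(2/1)) = 26*(-31 + (-12 + (2/1)² - 8/1)) = 26*(-31 + (-12 + (2*1)² - 8)) = 26*(-31 + (-12 + 2² - 4*2)) = 26*(-31 + (-12 + 4 - 8)) = 26*(-31 - 16) = 26*(-47) = -1222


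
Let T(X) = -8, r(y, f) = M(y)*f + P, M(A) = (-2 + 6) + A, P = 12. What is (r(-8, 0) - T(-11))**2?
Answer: 400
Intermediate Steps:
M(A) = 4 + A
r(y, f) = 12 + f*(4 + y) (r(y, f) = (4 + y)*f + 12 = f*(4 + y) + 12 = 12 + f*(4 + y))
(r(-8, 0) - T(-11))**2 = ((12 + 0*(4 - 8)) - 1*(-8))**2 = ((12 + 0*(-4)) + 8)**2 = ((12 + 0) + 8)**2 = (12 + 8)**2 = 20**2 = 400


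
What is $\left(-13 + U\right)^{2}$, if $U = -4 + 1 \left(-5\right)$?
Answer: $484$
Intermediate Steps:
$U = -9$ ($U = -4 - 5 = -9$)
$\left(-13 + U\right)^{2} = \left(-13 - 9\right)^{2} = \left(-22\right)^{2} = 484$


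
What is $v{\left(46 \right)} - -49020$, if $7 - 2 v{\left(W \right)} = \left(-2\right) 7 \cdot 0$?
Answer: $\frac{98047}{2} \approx 49024.0$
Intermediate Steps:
$v{\left(W \right)} = \frac{7}{2}$ ($v{\left(W \right)} = \frac{7}{2} - \frac{\left(-2\right) 7 \cdot 0}{2} = \frac{7}{2} - \frac{\left(-14\right) 0}{2} = \frac{7}{2} - 0 = \frac{7}{2} + 0 = \frac{7}{2}$)
$v{\left(46 \right)} - -49020 = \frac{7}{2} - -49020 = \frac{7}{2} + 49020 = \frac{98047}{2}$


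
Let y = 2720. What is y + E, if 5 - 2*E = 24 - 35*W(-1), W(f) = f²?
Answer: 2728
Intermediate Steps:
E = 8 (E = 5/2 - (24 - 35*(-1)²)/2 = 5/2 - (24 - 35*1)/2 = 5/2 - (24 - 35)/2 = 5/2 - ½*(-11) = 5/2 + 11/2 = 8)
y + E = 2720 + 8 = 2728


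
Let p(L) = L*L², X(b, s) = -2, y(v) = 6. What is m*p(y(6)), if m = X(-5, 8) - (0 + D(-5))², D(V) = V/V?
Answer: -648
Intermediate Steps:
D(V) = 1
p(L) = L³
m = -3 (m = -2 - (0 + 1)² = -2 - 1*1² = -2 - 1*1 = -2 - 1 = -3)
m*p(y(6)) = -3*6³ = -3*216 = -648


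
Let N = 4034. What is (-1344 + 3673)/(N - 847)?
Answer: 2329/3187 ≈ 0.73078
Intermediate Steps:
(-1344 + 3673)/(N - 847) = (-1344 + 3673)/(4034 - 847) = 2329/3187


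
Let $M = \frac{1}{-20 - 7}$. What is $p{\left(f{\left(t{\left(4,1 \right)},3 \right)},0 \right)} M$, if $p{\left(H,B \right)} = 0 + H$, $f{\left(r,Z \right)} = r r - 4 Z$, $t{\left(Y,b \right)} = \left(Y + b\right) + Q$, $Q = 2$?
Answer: $- \frac{37}{27} \approx -1.3704$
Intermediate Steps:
$t{\left(Y,b \right)} = 2 + Y + b$ ($t{\left(Y,b \right)} = \left(Y + b\right) + 2 = 2 + Y + b$)
$f{\left(r,Z \right)} = r^{2} - 4 Z$
$p{\left(H,B \right)} = H$
$M = - \frac{1}{27}$ ($M = \frac{1}{-27} = - \frac{1}{27} \approx -0.037037$)
$p{\left(f{\left(t{\left(4,1 \right)},3 \right)},0 \right)} M = \left(\left(2 + 4 + 1\right)^{2} - 12\right) \left(- \frac{1}{27}\right) = \left(7^{2} - 12\right) \left(- \frac{1}{27}\right) = \left(49 - 12\right) \left(- \frac{1}{27}\right) = 37 \left(- \frac{1}{27}\right) = - \frac{37}{27}$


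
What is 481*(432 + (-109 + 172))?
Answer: 238095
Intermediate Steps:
481*(432 + (-109 + 172)) = 481*(432 + 63) = 481*495 = 238095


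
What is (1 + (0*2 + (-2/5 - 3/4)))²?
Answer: 9/400 ≈ 0.022500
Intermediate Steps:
(1 + (0*2 + (-2/5 - 3/4)))² = (1 + (0 + (-2*⅕ - 3*¼)))² = (1 + (0 + (-⅖ - ¾)))² = (1 + (0 - 23/20))² = (1 - 23/20)² = (-3/20)² = 9/400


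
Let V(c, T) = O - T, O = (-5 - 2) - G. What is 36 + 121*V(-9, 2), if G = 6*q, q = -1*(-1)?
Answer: -1779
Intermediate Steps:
q = 1
G = 6 (G = 6*1 = 6)
O = -13 (O = (-5 - 2) - 1*6 = -7 - 6 = -13)
V(c, T) = -13 - T
36 + 121*V(-9, 2) = 36 + 121*(-13 - 1*2) = 36 + 121*(-13 - 2) = 36 + 121*(-15) = 36 - 1815 = -1779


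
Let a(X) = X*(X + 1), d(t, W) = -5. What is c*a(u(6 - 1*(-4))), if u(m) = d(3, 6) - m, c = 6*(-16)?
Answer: -20160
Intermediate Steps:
c = -96
u(m) = -5 - m
a(X) = X*(1 + X)
c*a(u(6 - 1*(-4))) = -96*(-5 - (6 - 1*(-4)))*(1 + (-5 - (6 - 1*(-4)))) = -96*(-5 - (6 + 4))*(1 + (-5 - (6 + 4))) = -96*(-5 - 1*10)*(1 + (-5 - 1*10)) = -96*(-5 - 10)*(1 + (-5 - 10)) = -(-1440)*(1 - 15) = -(-1440)*(-14) = -96*210 = -20160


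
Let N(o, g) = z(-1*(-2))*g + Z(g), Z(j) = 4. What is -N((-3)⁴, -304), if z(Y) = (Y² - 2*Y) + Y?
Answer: 604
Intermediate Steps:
z(Y) = Y² - Y
N(o, g) = 4 + 2*g (N(o, g) = ((-1*(-2))*(-1 - 1*(-2)))*g + 4 = (2*(-1 + 2))*g + 4 = (2*1)*g + 4 = 2*g + 4 = 4 + 2*g)
-N((-3)⁴, -304) = -(4 + 2*(-304)) = -(4 - 608) = -1*(-604) = 604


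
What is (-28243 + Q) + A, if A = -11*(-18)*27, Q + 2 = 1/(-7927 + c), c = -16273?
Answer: -554155801/24200 ≈ -22899.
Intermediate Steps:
Q = -48401/24200 (Q = -2 + 1/(-7927 - 16273) = -2 + 1/(-24200) = -2 - 1/24200 = -48401/24200 ≈ -2.0000)
A = 5346 (A = 198*27 = 5346)
(-28243 + Q) + A = (-28243 - 48401/24200) + 5346 = -683529001/24200 + 5346 = -554155801/24200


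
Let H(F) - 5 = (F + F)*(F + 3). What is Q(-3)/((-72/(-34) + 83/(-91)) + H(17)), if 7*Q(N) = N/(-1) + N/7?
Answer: 1989/3715460 ≈ 0.00053533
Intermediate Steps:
Q(N) = -6*N/49 (Q(N) = (N/(-1) + N/7)/7 = (N*(-1) + N*(1/7))/7 = (-N + N/7)/7 = (-6*N/7)/7 = -6*N/49)
H(F) = 5 + 2*F*(3 + F) (H(F) = 5 + (F + F)*(F + 3) = 5 + (2*F)*(3 + F) = 5 + 2*F*(3 + F))
Q(-3)/((-72/(-34) + 83/(-91)) + H(17)) = (-6/49*(-3))/((-72/(-34) + 83/(-91)) + (5 + 2*17**2 + 6*17)) = (18/49)/((-72*(-1/34) + 83*(-1/91)) + (5 + 2*289 + 102)) = (18/49)/((36/17 - 83/91) + (5 + 578 + 102)) = (18/49)/(1865/1547 + 685) = (18/49)/(1061560/1547) = (1547/1061560)*(18/49) = 1989/3715460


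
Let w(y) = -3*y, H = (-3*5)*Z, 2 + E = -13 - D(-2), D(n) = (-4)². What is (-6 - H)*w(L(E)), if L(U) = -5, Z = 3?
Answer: 585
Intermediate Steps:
D(n) = 16
E = -31 (E = -2 + (-13 - 1*16) = -2 + (-13 - 16) = -2 - 29 = -31)
H = -45 (H = -3*5*3 = -15*3 = -45)
(-6 - H)*w(L(E)) = (-6 - 1*(-45))*(-3*(-5)) = (-6 + 45)*15 = 39*15 = 585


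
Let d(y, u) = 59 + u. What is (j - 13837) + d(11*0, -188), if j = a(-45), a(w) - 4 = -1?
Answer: -13963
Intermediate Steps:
a(w) = 3 (a(w) = 4 - 1 = 3)
j = 3
(j - 13837) + d(11*0, -188) = (3 - 13837) + (59 - 188) = -13834 - 129 = -13963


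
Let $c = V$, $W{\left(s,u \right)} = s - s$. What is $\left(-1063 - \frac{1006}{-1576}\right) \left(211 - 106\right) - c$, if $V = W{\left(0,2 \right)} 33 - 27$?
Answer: $- \frac{87878529}{788} \approx -1.1152 \cdot 10^{5}$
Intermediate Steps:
$W{\left(s,u \right)} = 0$
$V = -27$ ($V = 0 \cdot 33 - 27 = 0 - 27 = -27$)
$c = -27$
$\left(-1063 - \frac{1006}{-1576}\right) \left(211 - 106\right) - c = \left(-1063 - \frac{1006}{-1576}\right) \left(211 - 106\right) - -27 = \left(-1063 - - \frac{503}{788}\right) 105 + 27 = \left(-1063 + \frac{503}{788}\right) 105 + 27 = \left(- \frac{837141}{788}\right) 105 + 27 = - \frac{87899805}{788} + 27 = - \frac{87878529}{788}$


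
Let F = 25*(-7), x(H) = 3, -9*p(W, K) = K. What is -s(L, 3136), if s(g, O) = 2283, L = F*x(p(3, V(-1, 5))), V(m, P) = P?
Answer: -2283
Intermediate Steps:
p(W, K) = -K/9
F = -175
L = -525 (L = -175*3 = -525)
-s(L, 3136) = -1*2283 = -2283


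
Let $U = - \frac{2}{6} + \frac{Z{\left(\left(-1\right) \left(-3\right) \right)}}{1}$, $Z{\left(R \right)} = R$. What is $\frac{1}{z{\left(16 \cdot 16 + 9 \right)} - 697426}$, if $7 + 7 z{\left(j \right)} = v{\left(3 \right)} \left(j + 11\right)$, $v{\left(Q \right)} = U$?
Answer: $- \frac{7}{4881253} \approx -1.4341 \cdot 10^{-6}$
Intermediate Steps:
$U = \frac{8}{3}$ ($U = - \frac{2}{6} + \frac{\left(-1\right) \left(-3\right)}{1} = \left(-2\right) \frac{1}{6} + 3 \cdot 1 = - \frac{1}{3} + 3 = \frac{8}{3} \approx 2.6667$)
$v{\left(Q \right)} = \frac{8}{3}$
$z{\left(j \right)} = \frac{67}{21} + \frac{8 j}{21}$ ($z{\left(j \right)} = -1 + \frac{\frac{8}{3} \left(j + 11\right)}{7} = -1 + \frac{\frac{8}{3} \left(11 + j\right)}{7} = -1 + \frac{\frac{88}{3} + \frac{8 j}{3}}{7} = -1 + \left(\frac{88}{21} + \frac{8 j}{21}\right) = \frac{67}{21} + \frac{8 j}{21}$)
$\frac{1}{z{\left(16 \cdot 16 + 9 \right)} - 697426} = \frac{1}{\left(\frac{67}{21} + \frac{8 \left(16 \cdot 16 + 9\right)}{21}\right) - 697426} = \frac{1}{\left(\frac{67}{21} + \frac{8 \left(256 + 9\right)}{21}\right) - 697426} = \frac{1}{\left(\frac{67}{21} + \frac{8}{21} \cdot 265\right) - 697426} = \frac{1}{\left(\frac{67}{21} + \frac{2120}{21}\right) - 697426} = \frac{1}{\frac{729}{7} - 697426} = \frac{1}{- \frac{4881253}{7}} = - \frac{7}{4881253}$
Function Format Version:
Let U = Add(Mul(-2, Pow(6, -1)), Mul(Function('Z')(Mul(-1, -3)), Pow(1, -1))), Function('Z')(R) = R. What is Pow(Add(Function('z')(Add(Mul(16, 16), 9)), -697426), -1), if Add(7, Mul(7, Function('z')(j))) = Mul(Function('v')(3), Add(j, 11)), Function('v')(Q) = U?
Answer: Rational(-7, 4881253) ≈ -1.4341e-6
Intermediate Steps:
U = Rational(8, 3) (U = Add(Mul(-2, Pow(6, -1)), Mul(Mul(-1, -3), Pow(1, -1))) = Add(Mul(-2, Rational(1, 6)), Mul(3, 1)) = Add(Rational(-1, 3), 3) = Rational(8, 3) ≈ 2.6667)
Function('v')(Q) = Rational(8, 3)
Function('z')(j) = Add(Rational(67, 21), Mul(Rational(8, 21), j)) (Function('z')(j) = Add(-1, Mul(Rational(1, 7), Mul(Rational(8, 3), Add(j, 11)))) = Add(-1, Mul(Rational(1, 7), Mul(Rational(8, 3), Add(11, j)))) = Add(-1, Mul(Rational(1, 7), Add(Rational(88, 3), Mul(Rational(8, 3), j)))) = Add(-1, Add(Rational(88, 21), Mul(Rational(8, 21), j))) = Add(Rational(67, 21), Mul(Rational(8, 21), j)))
Pow(Add(Function('z')(Add(Mul(16, 16), 9)), -697426), -1) = Pow(Add(Add(Rational(67, 21), Mul(Rational(8, 21), Add(Mul(16, 16), 9))), -697426), -1) = Pow(Add(Add(Rational(67, 21), Mul(Rational(8, 21), Add(256, 9))), -697426), -1) = Pow(Add(Add(Rational(67, 21), Mul(Rational(8, 21), 265)), -697426), -1) = Pow(Add(Add(Rational(67, 21), Rational(2120, 21)), -697426), -1) = Pow(Add(Rational(729, 7), -697426), -1) = Pow(Rational(-4881253, 7), -1) = Rational(-7, 4881253)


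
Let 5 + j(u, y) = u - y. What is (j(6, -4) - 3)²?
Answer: 4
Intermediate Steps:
j(u, y) = -5 + u - y (j(u, y) = -5 + (u - y) = -5 + u - y)
(j(6, -4) - 3)² = ((-5 + 6 - 1*(-4)) - 3)² = ((-5 + 6 + 4) - 3)² = (5 - 3)² = 2² = 4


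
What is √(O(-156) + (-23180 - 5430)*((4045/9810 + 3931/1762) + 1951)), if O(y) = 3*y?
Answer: I*√4638890203398151682/288087 ≈ 7476.2*I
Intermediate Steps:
√(O(-156) + (-23180 - 5430)*((4045/9810 + 3931/1762) + 1951)) = √(3*(-156) + (-23180 - 5430)*((4045/9810 + 3931/1762) + 1951)) = √(-468 - 28610*((4045*(1/9810) + 3931*(1/1762)) + 1951)) = √(-468 - 28610*((809/1962 + 3931/1762) + 1951)) = √(-468 - 28610*(2284520/864261 + 1951)) = √(-468 - 28610*1688457731/864261) = √(-468 - 48306775683910/864261) = √(-48307180158058/864261) = I*√4638890203398151682/288087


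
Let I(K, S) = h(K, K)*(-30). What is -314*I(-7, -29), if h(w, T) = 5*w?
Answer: -329700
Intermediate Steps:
I(K, S) = -150*K (I(K, S) = (5*K)*(-30) = -150*K)
-314*I(-7, -29) = -(-47100)*(-7) = -314*1050 = -329700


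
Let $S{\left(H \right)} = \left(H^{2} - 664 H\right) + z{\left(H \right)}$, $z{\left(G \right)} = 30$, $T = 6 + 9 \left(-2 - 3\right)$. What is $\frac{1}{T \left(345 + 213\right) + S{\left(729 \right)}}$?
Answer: $\frac{1}{25653} \approx 3.8982 \cdot 10^{-5}$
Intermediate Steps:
$T = -39$ ($T = 6 + 9 \left(-5\right) = 6 - 45 = -39$)
$S{\left(H \right)} = 30 + H^{2} - 664 H$ ($S{\left(H \right)} = \left(H^{2} - 664 H\right) + 30 = 30 + H^{2} - 664 H$)
$\frac{1}{T \left(345 + 213\right) + S{\left(729 \right)}} = \frac{1}{- 39 \left(345 + 213\right) + \left(30 + 729^{2} - 484056\right)} = \frac{1}{\left(-39\right) 558 + \left(30 + 531441 - 484056\right)} = \frac{1}{-21762 + 47415} = \frac{1}{25653}$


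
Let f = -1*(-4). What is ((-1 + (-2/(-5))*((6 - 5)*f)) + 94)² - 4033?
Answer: 122904/25 ≈ 4916.2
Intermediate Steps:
f = 4
((-1 + (-2/(-5))*((6 - 5)*f)) + 94)² - 4033 = ((-1 + (-2/(-5))*((6 - 5)*4)) + 94)² - 4033 = ((-1 + (-2*(-⅕))*(1*4)) + 94)² - 4033 = ((-1 + (⅖)*4) + 94)² - 4033 = ((-1 + 8/5) + 94)² - 4033 = (⅗ + 94)² - 4033 = (473/5)² - 4033 = 223729/25 - 4033 = 122904/25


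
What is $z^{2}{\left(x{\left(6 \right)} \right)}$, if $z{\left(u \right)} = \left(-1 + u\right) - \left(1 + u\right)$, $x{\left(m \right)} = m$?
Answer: $4$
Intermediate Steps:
$z{\left(u \right)} = -2$
$z^{2}{\left(x{\left(6 \right)} \right)} = \left(-2\right)^{2} = 4$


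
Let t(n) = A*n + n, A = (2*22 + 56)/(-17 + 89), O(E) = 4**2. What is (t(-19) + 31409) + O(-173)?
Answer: 564833/18 ≈ 31380.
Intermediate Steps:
O(E) = 16
A = 25/18 (A = (44 + 56)/72 = 100*(1/72) = 25/18 ≈ 1.3889)
t(n) = 43*n/18 (t(n) = 25*n/18 + n = 43*n/18)
(t(-19) + 31409) + O(-173) = ((43/18)*(-19) + 31409) + 16 = (-817/18 + 31409) + 16 = 564545/18 + 16 = 564833/18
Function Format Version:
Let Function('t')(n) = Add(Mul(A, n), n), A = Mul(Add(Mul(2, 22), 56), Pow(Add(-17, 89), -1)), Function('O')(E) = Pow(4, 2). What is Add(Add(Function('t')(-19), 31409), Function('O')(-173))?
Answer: Rational(564833, 18) ≈ 31380.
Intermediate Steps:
Function('O')(E) = 16
A = Rational(25, 18) (A = Mul(Add(44, 56), Pow(72, -1)) = Mul(100, Rational(1, 72)) = Rational(25, 18) ≈ 1.3889)
Function('t')(n) = Mul(Rational(43, 18), n) (Function('t')(n) = Add(Mul(Rational(25, 18), n), n) = Mul(Rational(43, 18), n))
Add(Add(Function('t')(-19), 31409), Function('O')(-173)) = Add(Add(Mul(Rational(43, 18), -19), 31409), 16) = Add(Add(Rational(-817, 18), 31409), 16) = Add(Rational(564545, 18), 16) = Rational(564833, 18)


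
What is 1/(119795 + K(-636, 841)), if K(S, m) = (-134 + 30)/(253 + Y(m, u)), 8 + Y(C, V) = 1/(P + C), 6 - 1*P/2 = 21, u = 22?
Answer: 24837/2975337872 ≈ 8.3476e-6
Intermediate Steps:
P = -30 (P = 12 - 2*21 = 12 - 42 = -30)
Y(C, V) = -8 + 1/(-30 + C)
K(S, m) = -104/(253 + (241 - 8*m)/(-30 + m)) (K(S, m) = (-134 + 30)/(253 + (241 - 8*m)/(-30 + m)) = -104/(253 + (241 - 8*m)/(-30 + m)))
1/(119795 + K(-636, 841)) = 1/(119795 + 104*(30 - 1*841)/(-7349 + 245*841)) = 1/(119795 + 104*(30 - 841)/(-7349 + 206045)) = 1/(119795 + 104*(-811)/198696) = 1/(119795 + 104*(1/198696)*(-811)) = 1/(119795 - 10543/24837) = 1/(2975337872/24837) = 24837/2975337872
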